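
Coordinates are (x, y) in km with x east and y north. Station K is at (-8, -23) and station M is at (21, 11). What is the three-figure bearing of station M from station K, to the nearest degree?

Δeast = 21 − -8 = 29.00; Δnorth = 11 − -23 = 34.00.
Bearing = atan2(Δeast, Δnorth) mod 360° = 40.46° ≈ 040°.

040°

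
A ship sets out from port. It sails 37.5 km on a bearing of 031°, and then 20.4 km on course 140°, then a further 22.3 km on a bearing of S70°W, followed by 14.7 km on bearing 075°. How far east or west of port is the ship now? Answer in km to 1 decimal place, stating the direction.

Leg 1 (031°, 37.5 km): east 37.5 sin 31° = 19.31, north 37.5 cos 31° = 32.14
Leg 2 (140°, 20.4 km): east 20.4 sin 140° = 13.11, north 20.4 cos 140° = -15.63
Leg 3 (S70°W, 22.3 km): east 22.3 sin 250° = -20.96, north 22.3 cos 250° = -7.63
Leg 4 (075°, 14.7 km): east 14.7 sin 75° = 14.20, north 14.7 cos 75° = 3.80
Net east component: 25.67 km.

25.7 km east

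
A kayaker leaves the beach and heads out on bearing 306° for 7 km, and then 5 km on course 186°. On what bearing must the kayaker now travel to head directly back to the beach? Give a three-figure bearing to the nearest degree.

082°

Leg 1 (306°, 7 km): east 7 sin 306° = -5.66, north 7 cos 306° = 4.11
Leg 2 (186°, 5 km): east 5 sin 186° = -0.52, north 5 cos 186° = -4.97
Net displacement: -6.19 east, -0.86 north. Direction back to start is (6.19, 0.86): bearing = atan2(6.19, 0.86) mod 360° = 82.10° ≈ 082°.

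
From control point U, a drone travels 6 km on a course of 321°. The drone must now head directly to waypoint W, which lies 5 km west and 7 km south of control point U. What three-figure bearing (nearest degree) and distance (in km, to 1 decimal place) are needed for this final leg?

186°, 11.7 km

Leg 1 (321°, 6 km): east 6 sin 321° = -3.78, north 6 cos 321° = 4.66
Current position: (-3.78, 4.66). Target: (-5, -7). Remaining: Δeast = -1.22, Δnorth = -11.66.
Bearing = atan2(-1.22, -11.66) mod 360° = 185.99°; distance = √((-1.22)² + (-11.66)²) = 11.727 km.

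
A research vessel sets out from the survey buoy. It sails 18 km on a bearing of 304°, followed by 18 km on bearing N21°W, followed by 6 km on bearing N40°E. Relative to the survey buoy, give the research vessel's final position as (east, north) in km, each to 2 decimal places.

Leg 1 (304°, 18 km): east 18 sin 304° = -14.92, north 18 cos 304° = 10.07
Leg 2 (N21°W, 18 km): east 18 sin 339° = -6.45, north 18 cos 339° = 16.80
Leg 3 (N40°E, 6 km): east 6 sin 40° = 3.86, north 6 cos 40° = 4.60
Summing: -17.52 km east, 31.47 km north → (-17.52, 31.47).

(-17.52, 31.47)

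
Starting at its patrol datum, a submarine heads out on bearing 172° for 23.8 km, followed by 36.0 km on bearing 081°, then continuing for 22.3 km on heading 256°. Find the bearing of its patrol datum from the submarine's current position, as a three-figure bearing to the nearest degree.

324°

Leg 1 (172°, 23.8 km): east 23.8 sin 172° = 3.31, north 23.8 cos 172° = -23.57
Leg 2 (081°, 36.0 km): east 36.0 sin 81° = 35.56, north 36.0 cos 81° = 5.63
Leg 3 (256°, 22.3 km): east 22.3 sin 256° = -21.64, north 22.3 cos 256° = -5.39
Net displacement: 17.23 east, -23.33 north. Direction back to start is (-17.23, 23.33): bearing = atan2(-17.23, 23.33) mod 360° = 323.55° ≈ 324°.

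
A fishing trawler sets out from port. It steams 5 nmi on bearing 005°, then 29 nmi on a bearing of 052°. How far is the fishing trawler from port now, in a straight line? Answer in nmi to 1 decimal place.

Leg 1 (005°, 5 nmi): east 5 sin 5° = 0.44, north 5 cos 5° = 4.98
Leg 2 (052°, 29 nmi): east 29 sin 52° = 22.85, north 29 cos 52° = 17.85
Net: 23.29 east, 22.84 north. Distance = √((23.29)² + (22.84)²) = 32.616 nmi.

32.6 nmi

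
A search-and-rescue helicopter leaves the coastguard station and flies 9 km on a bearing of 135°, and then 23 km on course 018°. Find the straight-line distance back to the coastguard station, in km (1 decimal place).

20.5 km

Leg 1 (135°, 9 km): east 9 sin 135° = 6.36, north 9 cos 135° = -6.36
Leg 2 (018°, 23 km): east 23 sin 18° = 7.11, north 23 cos 18° = 21.87
Net: 13.47 east, 15.51 north. Distance = √((13.47)² + (15.51)²) = 20.544 km.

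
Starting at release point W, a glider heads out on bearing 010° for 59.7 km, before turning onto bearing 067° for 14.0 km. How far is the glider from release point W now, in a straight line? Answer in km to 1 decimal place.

68.3 km

Leg 1 (010°, 59.7 km): east 59.7 sin 10° = 10.37, north 59.7 cos 10° = 58.79
Leg 2 (067°, 14.0 km): east 14.0 sin 67° = 12.89, north 14.0 cos 67° = 5.47
Net: 23.25 east, 64.26 north. Distance = √((23.25)² + (64.26)²) = 68.341 km.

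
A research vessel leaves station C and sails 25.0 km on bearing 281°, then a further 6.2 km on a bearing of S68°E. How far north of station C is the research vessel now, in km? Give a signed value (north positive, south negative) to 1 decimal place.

Leg 1 (281°, 25.0 km): east 25.0 sin 281° = -24.54, north 25.0 cos 281° = 4.77
Leg 2 (S68°E, 6.2 km): east 6.2 sin 112° = 5.75, north 6.2 cos 112° = -2.32
Net north component: 2.45 km.

2.4 km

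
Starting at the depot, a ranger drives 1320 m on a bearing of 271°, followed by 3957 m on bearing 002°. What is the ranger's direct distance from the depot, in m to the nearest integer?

4149 m

Leg 1 (271°, 1320 m): east 1320 sin 271° = -1319.80, north 1320 cos 271° = 23.04
Leg 2 (002°, 3957 m): east 3957 sin 2° = 138.10, north 3957 cos 2° = 3954.59
Net: -1181.70 east, 3977.63 north. Distance = √((-1181.70)² + (3977.63)²) = 4149.450 m.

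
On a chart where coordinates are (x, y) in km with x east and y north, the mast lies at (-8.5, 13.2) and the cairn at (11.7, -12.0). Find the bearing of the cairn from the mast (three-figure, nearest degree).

141°

Δeast = 11.7 − -8.5 = 20.20; Δnorth = -12.0 − 13.2 = -25.20.
Bearing = atan2(Δeast, Δnorth) mod 360° = 141.28° ≈ 141°.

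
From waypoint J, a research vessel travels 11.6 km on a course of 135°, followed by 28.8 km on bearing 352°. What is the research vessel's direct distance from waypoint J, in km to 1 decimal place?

Leg 1 (135°, 11.6 km): east 11.6 sin 135° = 8.20, north 11.6 cos 135° = -8.20
Leg 2 (352°, 28.8 km): east 28.8 sin 352° = -4.01, north 28.8 cos 352° = 28.52
Net: 4.19 east, 20.32 north. Distance = √((4.19)² + (20.32)²) = 20.746 km.

20.7 km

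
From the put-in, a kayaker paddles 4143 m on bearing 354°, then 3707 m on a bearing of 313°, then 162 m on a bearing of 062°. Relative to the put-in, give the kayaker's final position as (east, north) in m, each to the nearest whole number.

(-3001, 6725)

Leg 1 (354°, 4143 m): east 4143 sin 354° = -433.06, north 4143 cos 354° = 4120.30
Leg 2 (313°, 3707 m): east 3707 sin 313° = -2711.13, north 3707 cos 313° = 2528.17
Leg 3 (062°, 162 m): east 162 sin 62° = 143.04, north 162 cos 62° = 76.05
Summing: -3001.15 m east, 6724.53 m north → (-3001, 6725).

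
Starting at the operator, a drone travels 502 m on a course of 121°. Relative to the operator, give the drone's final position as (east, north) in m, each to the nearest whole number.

(430, -259)

Leg 1 (121°, 502 m): east 502 sin 121° = 430.30, north 502 cos 121° = -258.55
Summing: 430.30 m east, -258.55 m north → (430, -259).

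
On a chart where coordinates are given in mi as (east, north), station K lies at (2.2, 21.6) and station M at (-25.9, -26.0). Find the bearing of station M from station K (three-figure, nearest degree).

Δeast = -25.9 − 2.2 = -28.10; Δnorth = -26.0 − 21.6 = -47.60.
Bearing = atan2(Δeast, Δnorth) mod 360° = 210.55° ≈ 211°.

211°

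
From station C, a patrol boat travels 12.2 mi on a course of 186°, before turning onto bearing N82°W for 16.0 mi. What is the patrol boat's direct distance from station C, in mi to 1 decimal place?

Leg 1 (186°, 12.2 mi): east 12.2 sin 186° = -1.28, north 12.2 cos 186° = -12.13
Leg 2 (N82°W, 16.0 mi): east 16.0 sin 278° = -15.84, north 16.0 cos 278° = 2.23
Net: -17.12 east, -9.91 north. Distance = √((-17.12)² + (-9.91)²) = 19.779 mi.

19.8 mi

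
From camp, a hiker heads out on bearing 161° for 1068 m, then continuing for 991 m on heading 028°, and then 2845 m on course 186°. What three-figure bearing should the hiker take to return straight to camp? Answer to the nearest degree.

350°

Leg 1 (161°, 1068 m): east 1068 sin 161° = 347.71, north 1068 cos 161° = -1009.81
Leg 2 (028°, 991 m): east 991 sin 28° = 465.25, north 991 cos 28° = 875.00
Leg 3 (186°, 2845 m): east 2845 sin 186° = -297.38, north 2845 cos 186° = -2829.41
Net displacement: 515.57 east, -2964.23 north. Direction back to start is (-515.57, 2964.23): bearing = atan2(-515.57, 2964.23) mod 360° = 350.13° ≈ 350°.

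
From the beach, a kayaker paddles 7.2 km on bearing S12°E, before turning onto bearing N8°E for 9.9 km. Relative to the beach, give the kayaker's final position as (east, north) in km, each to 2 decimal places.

(2.87, 2.76)

Leg 1 (S12°E, 7.2 km): east 7.2 sin 168° = 1.50, north 7.2 cos 168° = -7.04
Leg 2 (N8°E, 9.9 km): east 9.9 sin 8° = 1.38, north 9.9 cos 8° = 9.80
Summing: 2.87 km east, 2.76 km north → (2.87, 2.76).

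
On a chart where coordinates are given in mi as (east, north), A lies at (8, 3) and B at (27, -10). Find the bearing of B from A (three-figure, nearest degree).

Δeast = 27 − 8 = 19.00; Δnorth = -10 − 3 = -13.00.
Bearing = atan2(Δeast, Δnorth) mod 360° = 124.38° ≈ 124°.

124°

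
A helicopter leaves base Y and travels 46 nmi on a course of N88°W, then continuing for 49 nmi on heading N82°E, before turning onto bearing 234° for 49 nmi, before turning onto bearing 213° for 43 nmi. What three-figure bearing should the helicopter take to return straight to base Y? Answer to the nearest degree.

Leg 1 (N88°W, 46 nmi): east 46 sin 272° = -45.97, north 46 cos 272° = 1.61
Leg 2 (N82°E, 49 nmi): east 49 sin 82° = 48.52, north 49 cos 82° = 6.82
Leg 3 (234°, 49 nmi): east 49 sin 234° = -39.64, north 49 cos 234° = -28.80
Leg 4 (213°, 43 nmi): east 43 sin 213° = -23.42, north 43 cos 213° = -36.06
Net displacement: -60.51 east, -56.44 north. Direction back to start is (60.51, 56.44): bearing = atan2(60.51, 56.44) mod 360° = 46.99° ≈ 047°.

047°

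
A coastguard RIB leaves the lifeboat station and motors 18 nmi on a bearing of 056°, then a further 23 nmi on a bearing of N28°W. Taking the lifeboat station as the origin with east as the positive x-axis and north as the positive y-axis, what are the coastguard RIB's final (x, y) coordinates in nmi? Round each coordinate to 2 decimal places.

Leg 1 (056°, 18 nmi): east 18 sin 56° = 14.92, north 18 cos 56° = 10.07
Leg 2 (N28°W, 23 nmi): east 23 sin 332° = -10.80, north 23 cos 332° = 20.31
Summing: 4.12 nmi east, 30.37 nmi north → (4.12, 30.37).

(4.12, 30.37)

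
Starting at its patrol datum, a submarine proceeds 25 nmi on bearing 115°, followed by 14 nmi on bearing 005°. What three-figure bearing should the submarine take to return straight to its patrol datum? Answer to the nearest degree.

262°

Leg 1 (115°, 25 nmi): east 25 sin 115° = 22.66, north 25 cos 115° = -10.57
Leg 2 (005°, 14 nmi): east 14 sin 5° = 1.22, north 14 cos 5° = 13.95
Net displacement: 23.88 east, 3.38 north. Direction back to start is (-23.88, -3.38): bearing = atan2(-23.88, -3.38) mod 360° = 261.94° ≈ 262°.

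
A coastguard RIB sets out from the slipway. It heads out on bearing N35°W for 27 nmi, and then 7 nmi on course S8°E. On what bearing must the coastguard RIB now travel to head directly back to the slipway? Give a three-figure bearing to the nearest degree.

Leg 1 (N35°W, 27 nmi): east 27 sin 325° = -15.49, north 27 cos 325° = 22.12
Leg 2 (S8°E, 7 nmi): east 7 sin 172° = 0.97, north 7 cos 172° = -6.93
Net displacement: -14.51 east, 15.19 north. Direction back to start is (14.51, -15.19): bearing = atan2(14.51, -15.19) mod 360° = 136.30° ≈ 136°.

136°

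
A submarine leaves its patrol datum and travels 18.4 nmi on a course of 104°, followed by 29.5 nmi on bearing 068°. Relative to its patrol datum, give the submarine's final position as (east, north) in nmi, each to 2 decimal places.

Leg 1 (104°, 18.4 nmi): east 18.4 sin 104° = 17.85, north 18.4 cos 104° = -4.45
Leg 2 (068°, 29.5 nmi): east 29.5 sin 68° = 27.35, north 29.5 cos 68° = 11.05
Summing: 45.21 nmi east, 6.60 nmi north → (45.21, 6.60).

(45.21, 6.60)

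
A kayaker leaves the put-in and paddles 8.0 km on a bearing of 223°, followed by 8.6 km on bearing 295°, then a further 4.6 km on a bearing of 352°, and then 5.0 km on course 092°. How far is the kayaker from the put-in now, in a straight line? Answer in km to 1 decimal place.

Leg 1 (223°, 8.0 km): east 8.0 sin 223° = -5.46, north 8.0 cos 223° = -5.85
Leg 2 (295°, 8.6 km): east 8.6 sin 295° = -7.79, north 8.6 cos 295° = 3.63
Leg 3 (352°, 4.6 km): east 4.6 sin 352° = -0.64, north 4.6 cos 352° = 4.56
Leg 4 (092°, 5.0 km): east 5.0 sin 92° = 5.00, north 5.0 cos 92° = -0.17
Net: -8.89 east, 2.16 north. Distance = √((-8.89)² + (2.16)²) = 9.153 km.

9.2 km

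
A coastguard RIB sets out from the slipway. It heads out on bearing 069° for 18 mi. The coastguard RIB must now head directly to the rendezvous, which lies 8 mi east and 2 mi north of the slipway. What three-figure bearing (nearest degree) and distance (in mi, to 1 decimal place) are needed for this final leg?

Leg 1 (069°, 18 mi): east 18 sin 69° = 16.80, north 18 cos 69° = 6.45
Current position: (16.80, 6.45). Target: (8, 2). Remaining: Δeast = -8.80, Δnorth = -4.45.
Bearing = atan2(-8.80, -4.45) mod 360° = 243.18°; distance = √((-8.80)² + (-4.45)²) = 9.865 mi.

243°, 9.9 mi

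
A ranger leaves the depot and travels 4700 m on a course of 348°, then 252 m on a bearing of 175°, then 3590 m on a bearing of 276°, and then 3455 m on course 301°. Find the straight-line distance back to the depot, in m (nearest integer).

Leg 1 (348°, 4700 m): east 4700 sin 348° = -977.18, north 4700 cos 348° = 4597.29
Leg 2 (175°, 252 m): east 252 sin 175° = 21.96, north 252 cos 175° = -251.04
Leg 3 (276°, 3590 m): east 3590 sin 276° = -3570.33, north 3590 cos 276° = 375.26
Leg 4 (301°, 3455 m): east 3455 sin 301° = -2961.51, north 3455 cos 301° = 1779.46
Net: -7487.07 east, 6500.97 north. Distance = √((-7487.07)² + (6500.97)²) = 9915.581 m.

9916 m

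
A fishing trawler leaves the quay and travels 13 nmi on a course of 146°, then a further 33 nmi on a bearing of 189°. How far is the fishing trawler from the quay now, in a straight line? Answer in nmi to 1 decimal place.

Leg 1 (146°, 13 nmi): east 13 sin 146° = 7.27, north 13 cos 146° = -10.78
Leg 2 (189°, 33 nmi): east 33 sin 189° = -5.16, north 33 cos 189° = -32.59
Net: 2.11 east, -43.37 north. Distance = √((2.11)² + (-43.37)²) = 43.422 nmi.

43.4 nmi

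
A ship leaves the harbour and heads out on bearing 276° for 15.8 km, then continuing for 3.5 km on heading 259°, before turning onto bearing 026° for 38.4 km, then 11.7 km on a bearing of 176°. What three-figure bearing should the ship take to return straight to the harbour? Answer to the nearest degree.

176°

Leg 1 (276°, 15.8 km): east 15.8 sin 276° = -15.71, north 15.8 cos 276° = 1.65
Leg 2 (259°, 3.5 km): east 3.5 sin 259° = -3.44, north 3.5 cos 259° = -0.67
Leg 3 (026°, 38.4 km): east 38.4 sin 26° = 16.83, north 38.4 cos 26° = 34.51
Leg 4 (176°, 11.7 km): east 11.7 sin 176° = 0.82, north 11.7 cos 176° = -11.67
Net displacement: -1.50 east, 23.83 north. Direction back to start is (1.50, -23.83): bearing = atan2(1.50, -23.83) mod 360° = 176.40° ≈ 176°.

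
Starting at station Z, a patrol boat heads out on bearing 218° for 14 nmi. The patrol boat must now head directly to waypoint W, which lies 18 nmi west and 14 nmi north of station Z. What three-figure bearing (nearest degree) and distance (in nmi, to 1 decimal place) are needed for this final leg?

Leg 1 (218°, 14 nmi): east 14 sin 218° = -8.62, north 14 cos 218° = -11.03
Current position: (-8.62, -11.03). Target: (-18, 14). Remaining: Δeast = -9.38, Δnorth = 25.03.
Bearing = atan2(-9.38, 25.03) mod 360° = 339.46°; distance = √((-9.38)² + (25.03)²) = 26.732 nmi.

339°, 26.7 nmi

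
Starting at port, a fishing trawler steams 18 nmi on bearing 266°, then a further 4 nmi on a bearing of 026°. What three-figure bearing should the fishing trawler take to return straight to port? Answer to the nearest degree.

Leg 1 (266°, 18 nmi): east 18 sin 266° = -17.96, north 18 cos 266° = -1.26
Leg 2 (026°, 4 nmi): east 4 sin 26° = 1.75, north 4 cos 26° = 3.60
Net displacement: -16.20 east, 2.34 north. Direction back to start is (16.20, -2.34): bearing = atan2(16.20, -2.34) mod 360° = 98.22° ≈ 098°.

098°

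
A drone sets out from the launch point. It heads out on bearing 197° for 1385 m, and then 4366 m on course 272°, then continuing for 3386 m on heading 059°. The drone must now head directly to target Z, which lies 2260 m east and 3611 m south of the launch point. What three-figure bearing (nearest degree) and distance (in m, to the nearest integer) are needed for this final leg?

Leg 1 (197°, 1385 m): east 1385 sin 197° = -404.93, north 1385 cos 197° = -1324.48
Leg 2 (272°, 4366 m): east 4366 sin 272° = -4363.34, north 4366 cos 272° = 152.37
Leg 3 (059°, 3386 m): east 3386 sin 59° = 2902.37, north 3386 cos 59° = 1743.92
Current position: (-1865.91, 571.81). Target: (2260, -3611). Remaining: Δeast = 4125.91, Δnorth = -4182.81.
Bearing = atan2(4125.91, -4182.81) mod 360° = 135.39°; distance = √((4125.91)² + (-4182.81)²) = 5875.286 m.

135°, 5875 m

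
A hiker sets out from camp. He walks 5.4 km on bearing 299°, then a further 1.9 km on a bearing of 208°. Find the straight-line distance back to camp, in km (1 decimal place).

Leg 1 (299°, 5.4 km): east 5.4 sin 299° = -4.72, north 5.4 cos 299° = 2.62
Leg 2 (208°, 1.9 km): east 1.9 sin 208° = -0.89, north 1.9 cos 208° = -1.68
Net: -5.61 east, 0.94 north. Distance = √((-5.61)² + (0.94)²) = 5.693 km.

5.7 km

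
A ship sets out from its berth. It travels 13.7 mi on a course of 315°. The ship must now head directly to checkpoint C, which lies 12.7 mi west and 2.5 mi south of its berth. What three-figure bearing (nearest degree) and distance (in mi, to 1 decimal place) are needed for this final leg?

194°, 12.6 mi

Leg 1 (315°, 13.7 mi): east 13.7 sin 315° = -9.69, north 13.7 cos 315° = 9.69
Current position: (-9.69, 9.69). Target: (-12.7, -2.5). Remaining: Δeast = -3.01, Δnorth = -12.19.
Bearing = atan2(-3.01, -12.19) mod 360° = 193.88°; distance = √((-3.01)² + (-12.19)²) = 12.554 mi.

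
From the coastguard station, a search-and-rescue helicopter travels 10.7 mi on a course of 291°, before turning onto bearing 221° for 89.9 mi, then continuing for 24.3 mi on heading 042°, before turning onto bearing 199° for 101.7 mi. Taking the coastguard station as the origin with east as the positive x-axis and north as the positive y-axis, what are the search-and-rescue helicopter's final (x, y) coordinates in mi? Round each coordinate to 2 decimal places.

(-85.82, -142.11)

Leg 1 (291°, 10.7 mi): east 10.7 sin 291° = -9.99, north 10.7 cos 291° = 3.83
Leg 2 (221°, 89.9 mi): east 89.9 sin 221° = -58.98, north 89.9 cos 221° = -67.85
Leg 3 (042°, 24.3 mi): east 24.3 sin 42° = 16.26, north 24.3 cos 42° = 18.06
Leg 4 (199°, 101.7 mi): east 101.7 sin 199° = -33.11, north 101.7 cos 199° = -96.16
Summing: -85.82 mi east, -142.11 mi north → (-85.82, -142.11).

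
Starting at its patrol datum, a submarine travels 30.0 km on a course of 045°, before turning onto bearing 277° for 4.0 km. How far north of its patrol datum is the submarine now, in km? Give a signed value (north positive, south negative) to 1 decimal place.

Leg 1 (045°, 30.0 km): east 30.0 sin 45° = 21.21, north 30.0 cos 45° = 21.21
Leg 2 (277°, 4.0 km): east 4.0 sin 277° = -3.97, north 4.0 cos 277° = 0.49
Net north component: 21.70 km.

21.7 km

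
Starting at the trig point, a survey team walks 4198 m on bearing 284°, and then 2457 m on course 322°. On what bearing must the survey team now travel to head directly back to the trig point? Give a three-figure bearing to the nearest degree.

118°

Leg 1 (284°, 4198 m): east 4198 sin 284° = -4073.30, north 4198 cos 284° = 1015.59
Leg 2 (322°, 2457 m): east 2457 sin 322° = -1512.68, north 2457 cos 322° = 1936.14
Net displacement: -5585.98 east, 2951.73 north. Direction back to start is (5585.98, -2951.73): bearing = atan2(5585.98, -2951.73) mod 360° = 117.85° ≈ 118°.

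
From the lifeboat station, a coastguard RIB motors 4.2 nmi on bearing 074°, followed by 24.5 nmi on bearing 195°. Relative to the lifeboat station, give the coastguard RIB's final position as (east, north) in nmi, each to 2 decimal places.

(-2.30, -22.51)

Leg 1 (074°, 4.2 nmi): east 4.2 sin 74° = 4.04, north 4.2 cos 74° = 1.16
Leg 2 (195°, 24.5 nmi): east 24.5 sin 195° = -6.34, north 24.5 cos 195° = -23.67
Summing: -2.30 nmi east, -22.51 nmi north → (-2.30, -22.51).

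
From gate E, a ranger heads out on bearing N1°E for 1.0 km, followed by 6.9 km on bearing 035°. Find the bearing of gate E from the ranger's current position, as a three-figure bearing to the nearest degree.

Leg 1 (N1°E, 1.0 km): east 1.0 sin 1° = 0.02, north 1.0 cos 1° = 1.00
Leg 2 (035°, 6.9 km): east 6.9 sin 35° = 3.96, north 6.9 cos 35° = 5.65
Net displacement: 3.98 east, 6.65 north. Direction back to start is (-3.98, -6.65): bearing = atan2(-3.98, -6.65) mod 360° = 210.86° ≈ 211°.

211°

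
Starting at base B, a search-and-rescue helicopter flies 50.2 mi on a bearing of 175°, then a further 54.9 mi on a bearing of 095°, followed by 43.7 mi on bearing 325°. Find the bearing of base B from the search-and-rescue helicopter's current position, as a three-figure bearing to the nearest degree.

299°

Leg 1 (175°, 50.2 mi): east 50.2 sin 175° = 4.38, north 50.2 cos 175° = -50.01
Leg 2 (095°, 54.9 mi): east 54.9 sin 95° = 54.69, north 54.9 cos 95° = -4.78
Leg 3 (325°, 43.7 mi): east 43.7 sin 325° = -25.07, north 43.7 cos 325° = 35.80
Net displacement: 34.00 east, -19.00 north. Direction back to start is (-34.00, 19.00): bearing = atan2(-34.00, 19.00) mod 360° = 299.19° ≈ 299°.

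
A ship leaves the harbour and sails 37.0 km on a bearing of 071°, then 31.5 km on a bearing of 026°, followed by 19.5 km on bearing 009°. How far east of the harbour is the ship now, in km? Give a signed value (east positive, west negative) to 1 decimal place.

51.8 km

Leg 1 (071°, 37.0 km): east 37.0 sin 71° = 34.98, north 37.0 cos 71° = 12.05
Leg 2 (026°, 31.5 km): east 31.5 sin 26° = 13.81, north 31.5 cos 26° = 28.31
Leg 3 (009°, 19.5 km): east 19.5 sin 9° = 3.05, north 19.5 cos 9° = 19.26
Net east component: 51.84 km.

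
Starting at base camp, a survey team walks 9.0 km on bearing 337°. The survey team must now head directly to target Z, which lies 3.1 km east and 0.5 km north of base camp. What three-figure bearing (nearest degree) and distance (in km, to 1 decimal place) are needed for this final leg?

Leg 1 (337°, 9.0 km): east 9.0 sin 337° = -3.52, north 9.0 cos 337° = 8.28
Current position: (-3.52, 8.28). Target: (3.1, 0.5). Remaining: Δeast = 6.62, Δnorth = -7.78.
Bearing = atan2(6.62, -7.78) mod 360° = 139.64°; distance = √((6.62)² + (-7.78)²) = 10.217 km.

140°, 10.2 km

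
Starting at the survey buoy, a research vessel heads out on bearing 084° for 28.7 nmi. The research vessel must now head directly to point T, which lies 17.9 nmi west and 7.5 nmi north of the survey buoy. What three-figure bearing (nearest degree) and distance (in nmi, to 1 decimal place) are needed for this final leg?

276°, 46.7 nmi

Leg 1 (084°, 28.7 nmi): east 28.7 sin 84° = 28.54, north 28.7 cos 84° = 3.00
Current position: (28.54, 3.00). Target: (-17.9, 7.5). Remaining: Δeast = -46.44, Δnorth = 4.50.
Bearing = atan2(-46.44, 4.50) mod 360° = 275.53°; distance = √((-46.44)² + (4.50)²) = 46.660 nmi.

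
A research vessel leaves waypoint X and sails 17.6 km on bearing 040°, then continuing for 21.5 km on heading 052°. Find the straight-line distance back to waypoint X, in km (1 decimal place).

38.9 km

Leg 1 (040°, 17.6 km): east 17.6 sin 40° = 11.31, north 17.6 cos 40° = 13.48
Leg 2 (052°, 21.5 km): east 21.5 sin 52° = 16.94, north 21.5 cos 52° = 13.24
Net: 28.26 east, 26.72 north. Distance = √((28.26)² + (26.72)²) = 38.888 km.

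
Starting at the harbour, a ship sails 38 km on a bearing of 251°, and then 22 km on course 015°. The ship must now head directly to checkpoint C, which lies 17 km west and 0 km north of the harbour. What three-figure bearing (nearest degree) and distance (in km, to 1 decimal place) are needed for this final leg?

124°, 15.9 km

Leg 1 (251°, 38 km): east 38 sin 251° = -35.93, north 38 cos 251° = -12.37
Leg 2 (015°, 22 km): east 22 sin 15° = 5.69, north 22 cos 15° = 21.25
Current position: (-30.24, 8.88). Target: (-17, 0). Remaining: Δeast = 13.24, Δnorth = -8.88.
Bearing = atan2(13.24, -8.88) mod 360° = 123.85°; distance = √((13.24)² + (-8.88)²) = 15.938 km.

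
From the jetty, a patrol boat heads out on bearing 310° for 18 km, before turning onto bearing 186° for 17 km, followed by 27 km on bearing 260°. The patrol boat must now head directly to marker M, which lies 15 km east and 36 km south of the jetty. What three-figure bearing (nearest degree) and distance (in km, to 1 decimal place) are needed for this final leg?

Leg 1 (310°, 18 km): east 18 sin 310° = -13.79, north 18 cos 310° = 11.57
Leg 2 (186°, 17 km): east 17 sin 186° = -1.78, north 17 cos 186° = -16.91
Leg 3 (260°, 27 km): east 27 sin 260° = -26.59, north 27 cos 260° = -4.69
Current position: (-42.16, -10.03). Target: (15, -36). Remaining: Δeast = 57.16, Δnorth = -25.97.
Bearing = atan2(57.16, -25.97) mod 360° = 114.44°; distance = √((57.16)² + (-25.97)²) = 62.781 km.

114°, 62.8 km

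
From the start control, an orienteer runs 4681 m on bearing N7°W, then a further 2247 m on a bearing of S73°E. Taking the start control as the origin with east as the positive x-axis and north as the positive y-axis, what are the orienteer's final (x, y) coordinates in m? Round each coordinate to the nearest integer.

(1578, 3989)

Leg 1 (N7°W, 4681 m): east 4681 sin 353° = -570.47, north 4681 cos 353° = 4646.11
Leg 2 (S73°E, 2247 m): east 2247 sin 107° = 2148.82, north 2247 cos 107° = -656.96
Summing: 1578.35 m east, 3989.15 m north → (1578, 3989).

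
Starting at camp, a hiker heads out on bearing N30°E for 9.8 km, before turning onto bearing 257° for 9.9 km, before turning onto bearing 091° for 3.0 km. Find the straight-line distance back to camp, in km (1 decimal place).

6.4 km

Leg 1 (N30°E, 9.8 km): east 9.8 sin 30° = 4.90, north 9.8 cos 30° = 8.49
Leg 2 (257°, 9.9 km): east 9.9 sin 257° = -9.65, north 9.9 cos 257° = -2.23
Leg 3 (091°, 3.0 km): east 3.0 sin 91° = 3.00, north 3.0 cos 91° = -0.05
Net: -1.75 east, 6.21 north. Distance = √((-1.75)² + (6.21)²) = 6.449 km.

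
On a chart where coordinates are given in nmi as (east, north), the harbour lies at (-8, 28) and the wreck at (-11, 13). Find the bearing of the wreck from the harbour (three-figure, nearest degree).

191°

Δeast = -11 − -8 = -3.00; Δnorth = 13 − 28 = -15.00.
Bearing = atan2(Δeast, Δnorth) mod 360° = 191.31° ≈ 191°.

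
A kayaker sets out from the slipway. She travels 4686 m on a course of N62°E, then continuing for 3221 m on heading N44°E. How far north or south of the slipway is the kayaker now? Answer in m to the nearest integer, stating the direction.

Leg 1 (N62°E, 4686 m): east 4686 sin 62° = 4137.49, north 4686 cos 62° = 2199.94
Leg 2 (N44°E, 3221 m): east 3221 sin 44° = 2237.49, north 3221 cos 44° = 2316.99
Net north component: 4516.94 m.

4517 m north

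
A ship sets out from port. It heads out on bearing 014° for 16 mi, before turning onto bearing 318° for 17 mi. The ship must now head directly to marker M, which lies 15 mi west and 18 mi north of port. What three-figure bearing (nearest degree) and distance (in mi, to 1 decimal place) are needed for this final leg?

216°, 12.6 mi

Leg 1 (014°, 16 mi): east 16 sin 14° = 3.87, north 16 cos 14° = 15.52
Leg 2 (318°, 17 mi): east 17 sin 318° = -11.38, north 17 cos 318° = 12.63
Current position: (-7.50, 28.16). Target: (-15, 18). Remaining: Δeast = -7.50, Δnorth = -10.16.
Bearing = atan2(-7.50, -10.16) mod 360° = 216.42°; distance = √((-7.50)² + (-10.16)²) = 12.624 mi.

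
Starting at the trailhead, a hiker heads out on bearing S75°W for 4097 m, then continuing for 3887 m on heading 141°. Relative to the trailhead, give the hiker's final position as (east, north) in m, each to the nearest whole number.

(-1511, -4081)

Leg 1 (S75°W, 4097 m): east 4097 sin 255° = -3957.40, north 4097 cos 255° = -1060.38
Leg 2 (141°, 3887 m): east 3887 sin 141° = 2446.17, north 3887 cos 141° = -3020.77
Summing: -1511.23 m east, -4081.15 m north → (-1511, -4081).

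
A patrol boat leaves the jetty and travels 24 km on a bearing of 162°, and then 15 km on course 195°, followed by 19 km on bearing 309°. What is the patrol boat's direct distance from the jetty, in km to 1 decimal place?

Leg 1 (162°, 24 km): east 24 sin 162° = 7.42, north 24 cos 162° = -22.83
Leg 2 (195°, 15 km): east 15 sin 195° = -3.88, north 15 cos 195° = -14.49
Leg 3 (309°, 19 km): east 19 sin 309° = -14.77, north 19 cos 309° = 11.96
Net: -11.23 east, -25.36 north. Distance = √((-11.23)² + (-25.36)²) = 27.733 km.

27.7 km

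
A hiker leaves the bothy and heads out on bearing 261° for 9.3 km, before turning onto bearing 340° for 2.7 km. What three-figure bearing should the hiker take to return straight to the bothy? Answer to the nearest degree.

Leg 1 (261°, 9.3 km): east 9.3 sin 261° = -9.19, north 9.3 cos 261° = -1.45
Leg 2 (340°, 2.7 km): east 2.7 sin 340° = -0.92, north 2.7 cos 340° = 2.54
Net displacement: -10.11 east, 1.08 north. Direction back to start is (10.11, -1.08): bearing = atan2(10.11, -1.08) mod 360° = 96.11° ≈ 096°.

096°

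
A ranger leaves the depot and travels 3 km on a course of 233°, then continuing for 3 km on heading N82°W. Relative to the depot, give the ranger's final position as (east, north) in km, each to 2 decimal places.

Leg 1 (233°, 3 km): east 3 sin 233° = -2.40, north 3 cos 233° = -1.81
Leg 2 (N82°W, 3 km): east 3 sin 278° = -2.97, north 3 cos 278° = 0.42
Summing: -5.37 km east, -1.39 km north → (-5.37, -1.39).

(-5.37, -1.39)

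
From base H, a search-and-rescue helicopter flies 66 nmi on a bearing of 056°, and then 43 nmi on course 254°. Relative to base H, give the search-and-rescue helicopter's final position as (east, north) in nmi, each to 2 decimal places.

(13.38, 25.05)

Leg 1 (056°, 66 nmi): east 66 sin 56° = 54.72, north 66 cos 56° = 36.91
Leg 2 (254°, 43 nmi): east 43 sin 254° = -41.33, north 43 cos 254° = -11.85
Summing: 13.38 nmi east, 25.05 nmi north → (13.38, 25.05).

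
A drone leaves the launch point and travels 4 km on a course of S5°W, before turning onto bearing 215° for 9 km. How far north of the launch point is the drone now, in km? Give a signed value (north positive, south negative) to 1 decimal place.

-11.4 km

Leg 1 (S5°W, 4 km): east 4 sin 185° = -0.35, north 4 cos 185° = -3.98
Leg 2 (215°, 9 km): east 9 sin 215° = -5.16, north 9 cos 215° = -7.37
Net north component: -11.36 km.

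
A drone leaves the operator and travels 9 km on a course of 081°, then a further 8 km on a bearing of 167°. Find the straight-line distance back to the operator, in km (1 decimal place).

12.5 km

Leg 1 (081°, 9 km): east 9 sin 81° = 8.89, north 9 cos 81° = 1.41
Leg 2 (167°, 8 km): east 8 sin 167° = 1.80, north 8 cos 167° = -7.79
Net: 10.69 east, -6.39 north. Distance = √((10.69)² + (-6.39)²) = 12.452 km.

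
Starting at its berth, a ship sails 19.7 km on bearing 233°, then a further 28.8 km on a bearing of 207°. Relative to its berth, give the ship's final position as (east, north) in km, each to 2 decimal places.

Leg 1 (233°, 19.7 km): east 19.7 sin 233° = -15.73, north 19.7 cos 233° = -11.86
Leg 2 (207°, 28.8 km): east 28.8 sin 207° = -13.07, north 28.8 cos 207° = -25.66
Summing: -28.81 km east, -37.52 km north → (-28.81, -37.52).

(-28.81, -37.52)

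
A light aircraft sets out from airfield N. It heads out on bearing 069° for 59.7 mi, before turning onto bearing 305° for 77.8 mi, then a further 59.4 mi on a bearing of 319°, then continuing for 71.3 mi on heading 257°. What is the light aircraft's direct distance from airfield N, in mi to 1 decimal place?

150.2 mi

Leg 1 (069°, 59.7 mi): east 59.7 sin 69° = 55.73, north 59.7 cos 69° = 21.39
Leg 2 (305°, 77.8 mi): east 77.8 sin 305° = -63.73, north 77.8 cos 305° = 44.62
Leg 3 (319°, 59.4 mi): east 59.4 sin 319° = -38.97, north 59.4 cos 319° = 44.83
Leg 4 (257°, 71.3 mi): east 71.3 sin 257° = -69.47, north 71.3 cos 257° = -16.04
Net: -116.44 east, 94.81 north. Distance = √((-116.44)² + (94.81)²) = 150.155 mi.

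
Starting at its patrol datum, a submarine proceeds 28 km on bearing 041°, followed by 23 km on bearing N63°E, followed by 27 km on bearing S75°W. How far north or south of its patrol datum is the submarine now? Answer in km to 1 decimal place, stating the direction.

Leg 1 (041°, 28 km): east 28 sin 41° = 18.37, north 28 cos 41° = 21.13
Leg 2 (N63°E, 23 km): east 23 sin 63° = 20.49, north 23 cos 63° = 10.44
Leg 3 (S75°W, 27 km): east 27 sin 255° = -26.08, north 27 cos 255° = -6.99
Net north component: 24.59 km.

24.6 km north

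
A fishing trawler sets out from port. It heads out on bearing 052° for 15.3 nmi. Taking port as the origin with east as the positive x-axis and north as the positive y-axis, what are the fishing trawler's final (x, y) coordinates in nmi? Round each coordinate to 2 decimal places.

(12.06, 9.42)

Leg 1 (052°, 15.3 nmi): east 15.3 sin 52° = 12.06, north 15.3 cos 52° = 9.42
Summing: 12.06 nmi east, 9.42 nmi north → (12.06, 9.42).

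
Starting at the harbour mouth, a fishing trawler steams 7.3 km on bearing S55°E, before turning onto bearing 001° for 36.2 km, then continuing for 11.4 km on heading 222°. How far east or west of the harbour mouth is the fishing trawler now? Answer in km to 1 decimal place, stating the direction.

1.0 km west

Leg 1 (S55°E, 7.3 km): east 7.3 sin 125° = 5.98, north 7.3 cos 125° = -4.19
Leg 2 (001°, 36.2 km): east 36.2 sin 1° = 0.63, north 36.2 cos 1° = 36.19
Leg 3 (222°, 11.4 km): east 11.4 sin 222° = -7.63, north 11.4 cos 222° = -8.47
Net east component: -1.02 km.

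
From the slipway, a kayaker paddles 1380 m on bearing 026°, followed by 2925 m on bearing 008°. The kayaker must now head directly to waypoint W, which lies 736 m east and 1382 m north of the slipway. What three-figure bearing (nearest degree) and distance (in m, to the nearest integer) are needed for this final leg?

Leg 1 (026°, 1380 m): east 1380 sin 26° = 604.95, north 1380 cos 26° = 1240.34
Leg 2 (008°, 2925 m): east 2925 sin 8° = 407.08, north 2925 cos 8° = 2896.53
Current position: (1012.03, 4136.87). Target: (736, 1382). Remaining: Δeast = -276.03, Δnorth = -2754.87.
Bearing = atan2(-276.03, -2754.87) mod 360° = 185.72°; distance = √((-276.03)² + (-2754.87)²) = 2768.664 m.

186°, 2769 m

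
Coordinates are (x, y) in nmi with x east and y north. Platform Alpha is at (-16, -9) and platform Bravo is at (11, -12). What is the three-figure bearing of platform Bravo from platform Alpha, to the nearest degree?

Δeast = 11 − -16 = 27.00; Δnorth = -12 − -9 = -3.00.
Bearing = atan2(Δeast, Δnorth) mod 360° = 96.34° ≈ 096°.

096°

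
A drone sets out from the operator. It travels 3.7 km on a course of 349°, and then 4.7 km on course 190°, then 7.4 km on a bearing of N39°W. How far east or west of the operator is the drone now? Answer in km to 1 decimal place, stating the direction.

Leg 1 (349°, 3.7 km): east 3.7 sin 349° = -0.71, north 3.7 cos 349° = 3.63
Leg 2 (190°, 4.7 km): east 4.7 sin 190° = -0.82, north 4.7 cos 190° = -4.63
Leg 3 (N39°W, 7.4 km): east 7.4 sin 321° = -4.66, north 7.4 cos 321° = 5.75
Net east component: -6.18 km.

6.2 km west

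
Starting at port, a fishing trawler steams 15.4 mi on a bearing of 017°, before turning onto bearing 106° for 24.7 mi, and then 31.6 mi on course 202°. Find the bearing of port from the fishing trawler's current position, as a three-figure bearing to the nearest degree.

322°

Leg 1 (017°, 15.4 mi): east 15.4 sin 17° = 4.50, north 15.4 cos 17° = 14.73
Leg 2 (106°, 24.7 mi): east 24.7 sin 106° = 23.74, north 24.7 cos 106° = -6.81
Leg 3 (202°, 31.6 mi): east 31.6 sin 202° = -11.84, north 31.6 cos 202° = -29.30
Net displacement: 16.41 east, -21.38 north. Direction back to start is (-16.41, 21.38): bearing = atan2(-16.41, 21.38) mod 360° = 322.50° ≈ 322°.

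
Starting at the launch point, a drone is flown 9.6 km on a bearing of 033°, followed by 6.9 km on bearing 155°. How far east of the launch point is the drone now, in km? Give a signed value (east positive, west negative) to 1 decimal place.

Leg 1 (033°, 9.6 km): east 9.6 sin 33° = 5.23, north 9.6 cos 33° = 8.05
Leg 2 (155°, 6.9 km): east 6.9 sin 155° = 2.92, north 6.9 cos 155° = -6.25
Net east component: 8.14 km.

8.1 km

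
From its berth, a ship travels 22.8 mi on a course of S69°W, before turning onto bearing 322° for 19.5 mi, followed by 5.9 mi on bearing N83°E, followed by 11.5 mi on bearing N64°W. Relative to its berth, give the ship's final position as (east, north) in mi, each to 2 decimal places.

(-37.77, 12.96)

Leg 1 (S69°W, 22.8 mi): east 22.8 sin 249° = -21.29, north 22.8 cos 249° = -8.17
Leg 2 (322°, 19.5 mi): east 19.5 sin 322° = -12.01, north 19.5 cos 322° = 15.37
Leg 3 (N83°E, 5.9 mi): east 5.9 sin 83° = 5.86, north 5.9 cos 83° = 0.72
Leg 4 (N64°W, 11.5 mi): east 11.5 sin 296° = -10.34, north 11.5 cos 296° = 5.04
Summing: -37.77 mi east, 12.96 mi north → (-37.77, 12.96).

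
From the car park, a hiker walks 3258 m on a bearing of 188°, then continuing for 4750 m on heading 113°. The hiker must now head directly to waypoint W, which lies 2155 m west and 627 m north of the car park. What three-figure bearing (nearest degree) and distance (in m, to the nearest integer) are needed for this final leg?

Leg 1 (188°, 3258 m): east 3258 sin 188° = -453.43, north 3258 cos 188° = -3226.29
Leg 2 (113°, 4750 m): east 4750 sin 113° = 4372.40, north 4750 cos 113° = -1855.97
Current position: (3918.97, -5082.27). Target: (-2155, 627). Remaining: Δeast = -6073.97, Δnorth = 5709.27.
Bearing = atan2(-6073.97, 5709.27) mod 360° = 313.23°; distance = √((-6073.97)² + (5709.27)²) = 8335.998 m.

313°, 8336 m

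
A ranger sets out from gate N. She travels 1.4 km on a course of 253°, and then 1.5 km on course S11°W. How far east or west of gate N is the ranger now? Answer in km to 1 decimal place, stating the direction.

Leg 1 (253°, 1.4 km): east 1.4 sin 253° = -1.34, north 1.4 cos 253° = -0.41
Leg 2 (S11°W, 1.5 km): east 1.5 sin 191° = -0.29, north 1.5 cos 191° = -1.47
Net east component: -1.63 km.

1.6 km west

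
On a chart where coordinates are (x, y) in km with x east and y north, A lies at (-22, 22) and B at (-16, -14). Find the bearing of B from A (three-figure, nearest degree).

171°

Δeast = -16 − -22 = 6.00; Δnorth = -14 − 22 = -36.00.
Bearing = atan2(Δeast, Δnorth) mod 360° = 170.54° ≈ 171°.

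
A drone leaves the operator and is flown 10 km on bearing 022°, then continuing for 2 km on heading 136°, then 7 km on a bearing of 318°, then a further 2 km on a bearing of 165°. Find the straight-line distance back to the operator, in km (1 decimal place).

11.1 km

Leg 1 (022°, 10 km): east 10 sin 22° = 3.75, north 10 cos 22° = 9.27
Leg 2 (136°, 2 km): east 2 sin 136° = 1.39, north 2 cos 136° = -1.44
Leg 3 (318°, 7 km): east 7 sin 318° = -4.68, north 7 cos 318° = 5.20
Leg 4 (165°, 2 km): east 2 sin 165° = 0.52, north 2 cos 165° = -1.93
Net: 0.97 east, 11.10 north. Distance = √((0.97)² + (11.10)²) = 11.146 km.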